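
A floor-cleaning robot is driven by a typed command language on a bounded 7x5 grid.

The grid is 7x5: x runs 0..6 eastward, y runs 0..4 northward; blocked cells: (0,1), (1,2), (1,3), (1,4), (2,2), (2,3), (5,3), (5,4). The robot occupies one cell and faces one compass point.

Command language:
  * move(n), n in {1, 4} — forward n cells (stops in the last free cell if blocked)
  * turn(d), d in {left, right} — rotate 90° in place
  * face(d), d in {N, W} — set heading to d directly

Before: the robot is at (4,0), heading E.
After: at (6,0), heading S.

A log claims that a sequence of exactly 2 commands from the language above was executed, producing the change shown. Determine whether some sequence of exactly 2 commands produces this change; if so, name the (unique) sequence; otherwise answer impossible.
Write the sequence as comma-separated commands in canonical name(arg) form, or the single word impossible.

move(4), turn(right)

key: cell and facing (now S) both changed — the 2 commands mix motion and turning
start: at (4,0), heading E
step 1 (move(4)): at (6,0), heading E
step 2 (turn(right)): at (6,0), heading S
no rival 2-sequence matches.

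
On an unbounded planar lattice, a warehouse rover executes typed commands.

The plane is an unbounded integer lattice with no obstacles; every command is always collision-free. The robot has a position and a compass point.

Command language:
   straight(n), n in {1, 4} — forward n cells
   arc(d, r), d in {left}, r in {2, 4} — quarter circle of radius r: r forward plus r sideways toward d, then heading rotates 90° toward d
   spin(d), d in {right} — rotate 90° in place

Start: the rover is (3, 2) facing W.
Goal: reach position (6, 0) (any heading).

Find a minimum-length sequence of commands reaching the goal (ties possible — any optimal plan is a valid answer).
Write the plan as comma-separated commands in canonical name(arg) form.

arc(left, 2), arc(left, 2), straight(1), arc(left, 2)

begin: (3, 2) facing W
t=1 arc(left, 2) ⇒ (1, 0) facing S
t=2 arc(left, 2) ⇒ (3, -2) facing E
t=3 straight(1) ⇒ (4, -2) facing E
t=4 arc(left, 2) ⇒ (6, 0) facing N
shorter routes all fall short; 4 is best.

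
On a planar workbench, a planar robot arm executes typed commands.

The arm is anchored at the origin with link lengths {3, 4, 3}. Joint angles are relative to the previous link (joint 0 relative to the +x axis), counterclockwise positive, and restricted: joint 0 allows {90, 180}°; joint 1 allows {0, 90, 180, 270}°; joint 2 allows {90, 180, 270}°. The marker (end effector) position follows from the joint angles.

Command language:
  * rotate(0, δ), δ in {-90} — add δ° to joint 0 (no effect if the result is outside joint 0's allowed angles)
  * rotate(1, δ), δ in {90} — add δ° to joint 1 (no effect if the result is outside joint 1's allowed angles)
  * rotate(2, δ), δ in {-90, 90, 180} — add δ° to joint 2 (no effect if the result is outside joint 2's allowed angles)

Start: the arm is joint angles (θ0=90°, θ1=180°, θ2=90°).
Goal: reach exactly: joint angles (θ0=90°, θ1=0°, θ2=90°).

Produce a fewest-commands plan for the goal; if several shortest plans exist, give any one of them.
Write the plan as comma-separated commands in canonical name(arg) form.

start: joint angles (θ0=90°, θ1=180°, θ2=90°)
1. rotate(1, 90) → joint angles (θ0=90°, θ1=270°, θ2=90°)
2. rotate(1, 90) → joint angles (θ0=90°, θ1=0°, θ2=90°)
no 1-step plan works, so 2 is optimal.

rotate(1, 90), rotate(1, 90)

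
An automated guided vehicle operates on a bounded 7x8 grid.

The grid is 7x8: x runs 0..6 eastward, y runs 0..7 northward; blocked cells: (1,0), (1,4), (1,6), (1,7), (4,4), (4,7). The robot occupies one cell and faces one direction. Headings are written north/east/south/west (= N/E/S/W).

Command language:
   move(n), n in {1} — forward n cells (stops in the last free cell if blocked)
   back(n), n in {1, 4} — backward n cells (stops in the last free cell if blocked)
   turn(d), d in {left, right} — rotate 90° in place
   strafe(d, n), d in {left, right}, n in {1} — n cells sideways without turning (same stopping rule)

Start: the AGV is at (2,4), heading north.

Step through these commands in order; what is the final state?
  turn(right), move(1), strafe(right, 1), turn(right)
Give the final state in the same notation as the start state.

at (3,3), heading south

t0: at (2,4), heading north
1. turn(right) → at (2,4), heading east
2. move(1) → at (3,4), heading east
3. strafe(right, 1) → at (3,3), heading east
4. turn(right) → at (3,3), heading south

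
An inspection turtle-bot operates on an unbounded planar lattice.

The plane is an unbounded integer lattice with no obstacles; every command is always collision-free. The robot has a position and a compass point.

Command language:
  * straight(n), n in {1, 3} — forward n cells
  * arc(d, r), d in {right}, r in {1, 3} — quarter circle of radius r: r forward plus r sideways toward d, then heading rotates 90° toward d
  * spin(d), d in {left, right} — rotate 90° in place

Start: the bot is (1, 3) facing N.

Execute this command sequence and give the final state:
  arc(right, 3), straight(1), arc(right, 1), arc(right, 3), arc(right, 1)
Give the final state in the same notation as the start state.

(2, 3) facing N

t0: (1, 3) facing N
t=1 arc(right, 3) ⇒ (4, 6) facing E
t=2 straight(1) ⇒ (5, 6) facing E
t=3 arc(right, 1) ⇒ (6, 5) facing S
t=4 arc(right, 3) ⇒ (3, 2) facing W
t=5 arc(right, 1) ⇒ (2, 3) facing N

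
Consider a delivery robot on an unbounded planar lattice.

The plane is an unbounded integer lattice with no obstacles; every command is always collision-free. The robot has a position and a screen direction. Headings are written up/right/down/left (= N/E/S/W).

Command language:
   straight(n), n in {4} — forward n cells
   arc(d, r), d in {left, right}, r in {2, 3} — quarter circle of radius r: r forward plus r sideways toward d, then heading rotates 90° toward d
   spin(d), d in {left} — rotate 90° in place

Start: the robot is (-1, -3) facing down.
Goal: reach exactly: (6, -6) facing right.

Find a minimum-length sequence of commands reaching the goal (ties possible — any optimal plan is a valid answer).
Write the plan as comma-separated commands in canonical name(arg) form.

arc(left, 3), straight(4)

initial: (-1, -3) facing down
step 1 (arc(left, 3)): (2, -6) facing right
step 2 (straight(4)): (6, -6) facing right
minimal: 2 command(s), checked below 2.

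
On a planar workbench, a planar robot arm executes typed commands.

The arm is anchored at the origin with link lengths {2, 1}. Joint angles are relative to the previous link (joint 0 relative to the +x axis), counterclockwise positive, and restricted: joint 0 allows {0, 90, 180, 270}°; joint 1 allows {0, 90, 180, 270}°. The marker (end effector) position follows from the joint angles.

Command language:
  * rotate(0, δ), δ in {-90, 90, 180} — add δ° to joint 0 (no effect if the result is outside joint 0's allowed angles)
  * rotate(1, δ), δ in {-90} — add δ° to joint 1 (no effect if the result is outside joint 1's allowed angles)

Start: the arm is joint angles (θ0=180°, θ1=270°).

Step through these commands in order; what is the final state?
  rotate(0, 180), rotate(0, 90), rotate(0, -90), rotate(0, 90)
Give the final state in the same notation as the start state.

begin: joint angles (θ0=180°, θ1=270°)
1. rotate(0, 180) → joint angles (θ0=0°, θ1=270°)
2. rotate(0, 90) → joint angles (θ0=90°, θ1=270°)
3. rotate(0, -90) → joint angles (θ0=0°, θ1=270°)
4. rotate(0, 90) → joint angles (θ0=90°, θ1=270°)

joint angles (θ0=90°, θ1=270°)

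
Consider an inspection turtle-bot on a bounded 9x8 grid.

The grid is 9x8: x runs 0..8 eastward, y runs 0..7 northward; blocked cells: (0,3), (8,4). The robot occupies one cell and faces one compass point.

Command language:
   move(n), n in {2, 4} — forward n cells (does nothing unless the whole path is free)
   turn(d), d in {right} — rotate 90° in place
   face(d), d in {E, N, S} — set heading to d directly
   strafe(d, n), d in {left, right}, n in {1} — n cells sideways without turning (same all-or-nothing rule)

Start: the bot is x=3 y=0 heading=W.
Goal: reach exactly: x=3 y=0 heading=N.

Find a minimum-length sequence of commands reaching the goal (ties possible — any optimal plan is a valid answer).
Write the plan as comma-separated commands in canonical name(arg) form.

t0: x=3 y=0 heading=W
step 1 (face(N)): x=3 y=0 heading=N
no 0-step plan works, so 1 is optimal.

face(N)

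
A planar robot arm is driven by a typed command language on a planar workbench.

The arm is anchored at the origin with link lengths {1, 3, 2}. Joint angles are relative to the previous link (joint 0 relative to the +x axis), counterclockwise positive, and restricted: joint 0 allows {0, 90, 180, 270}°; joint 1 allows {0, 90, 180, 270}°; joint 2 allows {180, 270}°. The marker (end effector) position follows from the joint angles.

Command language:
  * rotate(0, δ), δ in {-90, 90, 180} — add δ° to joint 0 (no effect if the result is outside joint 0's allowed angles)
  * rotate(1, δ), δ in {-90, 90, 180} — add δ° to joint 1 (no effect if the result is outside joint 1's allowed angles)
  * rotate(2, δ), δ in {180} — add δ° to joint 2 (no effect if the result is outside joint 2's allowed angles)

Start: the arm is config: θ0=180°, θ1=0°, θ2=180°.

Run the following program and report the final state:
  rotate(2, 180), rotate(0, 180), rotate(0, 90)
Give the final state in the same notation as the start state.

t0: config: θ0=180°, θ1=0°, θ2=180°
[1] after rotate(2, 180): config: θ0=180°, θ1=0°, θ2=180°
[2] after rotate(0, 180): config: θ0=0°, θ1=0°, θ2=180°
[3] after rotate(0, 90): config: θ0=90°, θ1=0°, θ2=180°

config: θ0=90°, θ1=0°, θ2=180°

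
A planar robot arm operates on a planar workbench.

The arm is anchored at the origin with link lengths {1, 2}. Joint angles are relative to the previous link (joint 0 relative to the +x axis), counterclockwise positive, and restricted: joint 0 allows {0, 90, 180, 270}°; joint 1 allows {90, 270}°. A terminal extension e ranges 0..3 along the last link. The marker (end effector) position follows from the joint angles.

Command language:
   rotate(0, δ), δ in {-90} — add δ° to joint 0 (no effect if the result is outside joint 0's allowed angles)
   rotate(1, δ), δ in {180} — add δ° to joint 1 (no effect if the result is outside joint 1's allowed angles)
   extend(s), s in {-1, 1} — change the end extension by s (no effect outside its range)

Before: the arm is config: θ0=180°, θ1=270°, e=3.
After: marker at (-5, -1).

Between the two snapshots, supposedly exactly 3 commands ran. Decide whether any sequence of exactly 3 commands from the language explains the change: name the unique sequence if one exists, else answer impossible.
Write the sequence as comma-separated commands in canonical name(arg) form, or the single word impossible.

start: config: θ0=180°, θ1=270°, e=3
1. rotate(0, -90) → config: θ0=90°, θ1=270°, e=3
2. rotate(0, -90) → config: θ0=0°, θ1=270°, e=3
3. rotate(0, -90) → config: θ0=270°, θ1=270°, e=3
no other 3-command option fits: unique.

rotate(0, -90), rotate(0, -90), rotate(0, -90)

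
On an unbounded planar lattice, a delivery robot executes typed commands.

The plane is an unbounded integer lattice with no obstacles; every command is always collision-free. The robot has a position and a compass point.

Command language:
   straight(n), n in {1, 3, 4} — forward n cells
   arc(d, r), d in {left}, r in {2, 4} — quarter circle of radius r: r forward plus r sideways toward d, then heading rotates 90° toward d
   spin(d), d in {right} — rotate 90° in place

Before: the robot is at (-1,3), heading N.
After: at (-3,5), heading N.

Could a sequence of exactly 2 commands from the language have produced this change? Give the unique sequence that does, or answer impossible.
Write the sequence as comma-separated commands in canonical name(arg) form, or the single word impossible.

key: running spin(right) before arc(left, 2) would end elsewhere — order is forced
start: at (-1,3), heading N
[1] after arc(left, 2): at (-3,5), heading W
[2] after spin(right): at (-3,5), heading N
all 36 alternatives checked — unique.

arc(left, 2), spin(right)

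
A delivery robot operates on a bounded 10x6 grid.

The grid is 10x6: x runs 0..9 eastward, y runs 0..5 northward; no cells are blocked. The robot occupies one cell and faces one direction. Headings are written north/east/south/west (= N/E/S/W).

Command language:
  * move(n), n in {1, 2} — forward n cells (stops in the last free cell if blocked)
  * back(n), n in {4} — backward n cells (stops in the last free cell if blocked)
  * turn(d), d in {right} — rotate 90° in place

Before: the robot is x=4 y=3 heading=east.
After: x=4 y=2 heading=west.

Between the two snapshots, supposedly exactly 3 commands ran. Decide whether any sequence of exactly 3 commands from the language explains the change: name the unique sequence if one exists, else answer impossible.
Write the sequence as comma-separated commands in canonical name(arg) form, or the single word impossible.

key: position moved to (4,2) AND the heading swung to W — translation plus rotation needed
begin: x=4 y=3 heading=east
[1] after turn(right): x=4 y=3 heading=south
[2] after move(1): x=4 y=2 heading=south
[3] after turn(right): x=4 y=2 heading=west
no other 3-command option fits: unique.

turn(right), move(1), turn(right)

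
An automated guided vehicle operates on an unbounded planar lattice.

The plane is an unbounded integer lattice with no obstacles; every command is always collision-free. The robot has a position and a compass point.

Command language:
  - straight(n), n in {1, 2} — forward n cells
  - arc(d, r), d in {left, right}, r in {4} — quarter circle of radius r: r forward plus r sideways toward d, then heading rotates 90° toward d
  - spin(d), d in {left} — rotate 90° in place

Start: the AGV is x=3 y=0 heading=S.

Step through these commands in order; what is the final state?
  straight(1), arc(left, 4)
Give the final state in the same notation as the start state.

begin: x=3 y=0 heading=S
1. straight(1) → x=3 y=-1 heading=S
2. arc(left, 4) → x=7 y=-5 heading=E

x=7 y=-5 heading=E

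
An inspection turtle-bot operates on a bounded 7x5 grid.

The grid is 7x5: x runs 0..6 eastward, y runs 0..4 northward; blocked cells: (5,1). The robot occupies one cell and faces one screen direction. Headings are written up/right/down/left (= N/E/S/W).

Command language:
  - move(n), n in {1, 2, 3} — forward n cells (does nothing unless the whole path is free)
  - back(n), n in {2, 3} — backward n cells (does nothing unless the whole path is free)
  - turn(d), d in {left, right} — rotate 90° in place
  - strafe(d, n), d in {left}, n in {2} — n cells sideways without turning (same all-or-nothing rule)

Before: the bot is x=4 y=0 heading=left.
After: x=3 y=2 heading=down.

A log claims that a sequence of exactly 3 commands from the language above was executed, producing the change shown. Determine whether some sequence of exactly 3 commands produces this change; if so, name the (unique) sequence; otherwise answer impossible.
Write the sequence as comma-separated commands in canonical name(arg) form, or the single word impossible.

key: cell and facing (now S) both changed — the 3 commands mix motion and turning
t0: x=4 y=0 heading=left
[1] after move(1): x=3 y=0 heading=left
[2] after turn(left): x=3 y=0 heading=down
[3] after back(2): x=3 y=2 heading=down
no other 3-command option fits: unique.

move(1), turn(left), back(2)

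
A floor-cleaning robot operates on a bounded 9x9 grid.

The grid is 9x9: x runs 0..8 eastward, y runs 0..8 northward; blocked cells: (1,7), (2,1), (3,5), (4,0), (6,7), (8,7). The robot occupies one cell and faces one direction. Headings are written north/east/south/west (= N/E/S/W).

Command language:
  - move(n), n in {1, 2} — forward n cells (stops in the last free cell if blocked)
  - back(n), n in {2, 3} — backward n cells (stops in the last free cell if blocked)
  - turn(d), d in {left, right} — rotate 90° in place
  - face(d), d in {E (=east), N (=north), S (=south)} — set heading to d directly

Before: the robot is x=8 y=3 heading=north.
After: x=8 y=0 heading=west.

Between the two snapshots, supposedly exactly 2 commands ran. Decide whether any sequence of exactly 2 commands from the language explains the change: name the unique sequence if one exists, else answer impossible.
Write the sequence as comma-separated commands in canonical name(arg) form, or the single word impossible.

key: position moved to (8,0) AND the heading swung to W — translation plus rotation needed
initial: x=8 y=3 heading=north
[1] after back(3): x=8 y=0 heading=north
[2] after turn(left): x=8 y=0 heading=west
uniquely the one of 81 2-step routes that fits.

back(3), turn(left)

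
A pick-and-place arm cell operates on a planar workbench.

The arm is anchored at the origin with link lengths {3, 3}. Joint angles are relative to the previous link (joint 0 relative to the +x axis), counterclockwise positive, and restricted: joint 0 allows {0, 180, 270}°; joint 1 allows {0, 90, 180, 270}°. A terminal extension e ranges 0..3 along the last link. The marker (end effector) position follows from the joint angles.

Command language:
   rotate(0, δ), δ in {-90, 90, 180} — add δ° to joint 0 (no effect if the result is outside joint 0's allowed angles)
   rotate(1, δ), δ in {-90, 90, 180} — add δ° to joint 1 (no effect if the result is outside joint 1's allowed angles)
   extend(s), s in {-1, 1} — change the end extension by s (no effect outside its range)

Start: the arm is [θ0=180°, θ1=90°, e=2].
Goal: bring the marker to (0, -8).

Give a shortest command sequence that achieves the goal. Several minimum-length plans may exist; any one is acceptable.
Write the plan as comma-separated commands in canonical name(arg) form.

from: [θ0=180°, θ1=90°, e=2]
step 1 (rotate(0, 90)): [θ0=270°, θ1=90°, e=2]
step 2 (rotate(1, -90)): [θ0=270°, θ1=0°, e=2]
no 1-step plan works, so 2 is optimal.

rotate(0, 90), rotate(1, -90)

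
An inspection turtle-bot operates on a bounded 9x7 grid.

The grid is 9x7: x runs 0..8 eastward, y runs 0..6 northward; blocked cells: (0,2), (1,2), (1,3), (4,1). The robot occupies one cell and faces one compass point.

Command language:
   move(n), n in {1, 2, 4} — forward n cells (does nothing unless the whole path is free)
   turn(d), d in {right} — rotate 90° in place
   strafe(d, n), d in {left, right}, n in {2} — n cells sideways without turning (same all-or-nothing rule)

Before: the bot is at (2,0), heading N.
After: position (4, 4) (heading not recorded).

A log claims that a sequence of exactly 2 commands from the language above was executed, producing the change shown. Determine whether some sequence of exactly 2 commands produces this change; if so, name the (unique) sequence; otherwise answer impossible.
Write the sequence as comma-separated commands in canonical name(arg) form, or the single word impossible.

move(4), strafe(right, 2)

key: running strafe(right, 2) before move(4) would end elsewhere — order is forced
begin: at (2,0), heading N
[1] after move(4): at (2,4), heading N
[2] after strafe(right, 2): at (4,4), heading N
all 36 alternatives checked — unique.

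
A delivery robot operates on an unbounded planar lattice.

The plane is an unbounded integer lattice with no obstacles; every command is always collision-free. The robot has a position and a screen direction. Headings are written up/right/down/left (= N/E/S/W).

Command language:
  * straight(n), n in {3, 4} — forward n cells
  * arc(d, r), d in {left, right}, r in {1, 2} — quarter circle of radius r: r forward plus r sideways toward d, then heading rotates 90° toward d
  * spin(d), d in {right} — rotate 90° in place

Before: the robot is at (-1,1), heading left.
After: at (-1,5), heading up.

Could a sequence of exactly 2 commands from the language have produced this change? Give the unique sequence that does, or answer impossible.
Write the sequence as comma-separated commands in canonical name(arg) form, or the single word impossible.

spin(right), straight(4)

key: running straight(4) before spin(right) would end elsewhere — order is forced
start: at (-1,1), heading left
[1] after spin(right): at (-1,1), heading up
[2] after straight(4): at (-1,5), heading up
no rival 2-sequence matches.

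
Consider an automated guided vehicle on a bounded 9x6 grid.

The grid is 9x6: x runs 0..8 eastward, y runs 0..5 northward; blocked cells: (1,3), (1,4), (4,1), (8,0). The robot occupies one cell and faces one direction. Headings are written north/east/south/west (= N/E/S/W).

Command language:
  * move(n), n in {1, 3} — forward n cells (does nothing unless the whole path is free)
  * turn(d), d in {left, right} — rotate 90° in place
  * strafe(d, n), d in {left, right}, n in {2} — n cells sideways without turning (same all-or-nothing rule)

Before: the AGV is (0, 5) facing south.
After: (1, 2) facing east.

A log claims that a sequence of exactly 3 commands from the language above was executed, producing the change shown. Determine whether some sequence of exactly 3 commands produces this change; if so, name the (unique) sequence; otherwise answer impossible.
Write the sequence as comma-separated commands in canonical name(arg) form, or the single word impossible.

key: order matters: swapping move(3) and move(1) lands elsewhere
from: (0, 5) facing south
t=1 move(3) ⇒ (0, 2) facing south
t=2 turn(left) ⇒ (0, 2) facing east
t=3 move(1) ⇒ (1, 2) facing east
uniquely the one of 216 3-step routes that fits.

move(3), turn(left), move(1)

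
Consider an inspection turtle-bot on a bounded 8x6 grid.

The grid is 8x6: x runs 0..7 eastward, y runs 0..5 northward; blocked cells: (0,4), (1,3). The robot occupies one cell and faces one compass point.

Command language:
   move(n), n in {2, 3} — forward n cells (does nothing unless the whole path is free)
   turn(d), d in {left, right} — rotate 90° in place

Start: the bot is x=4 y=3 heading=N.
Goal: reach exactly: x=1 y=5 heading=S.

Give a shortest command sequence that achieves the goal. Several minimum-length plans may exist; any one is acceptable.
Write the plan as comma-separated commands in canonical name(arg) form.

move(2), turn(left), move(3), turn(left)

from: x=4 y=3 heading=N
t=1 move(2) ⇒ x=4 y=5 heading=N
t=2 turn(left) ⇒ x=4 y=5 heading=W
t=3 move(3) ⇒ x=1 y=5 heading=W
t=4 turn(left) ⇒ x=1 y=5 heading=S
shorter routes all fall short; 4 is best.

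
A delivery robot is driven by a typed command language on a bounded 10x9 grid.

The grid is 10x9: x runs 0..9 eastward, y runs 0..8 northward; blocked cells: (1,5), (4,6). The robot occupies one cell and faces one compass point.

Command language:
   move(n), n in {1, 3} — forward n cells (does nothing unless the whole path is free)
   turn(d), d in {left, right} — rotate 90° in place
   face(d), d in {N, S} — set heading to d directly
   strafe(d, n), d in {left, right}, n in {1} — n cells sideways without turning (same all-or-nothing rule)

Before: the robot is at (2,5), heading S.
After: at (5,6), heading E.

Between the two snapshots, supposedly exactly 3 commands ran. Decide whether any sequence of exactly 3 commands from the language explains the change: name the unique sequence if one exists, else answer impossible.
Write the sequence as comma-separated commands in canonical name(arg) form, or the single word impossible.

turn(left), move(3), strafe(left, 1)

key: position moved to (5,6) AND the heading swung to E — translation plus rotation needed
start: at (2,5), heading S
[1] after turn(left): at (2,5), heading E
[2] after move(3): at (5,5), heading E
[3] after strafe(left, 1): at (5,6), heading E
uniquely the one of 512 3-step routes that fits.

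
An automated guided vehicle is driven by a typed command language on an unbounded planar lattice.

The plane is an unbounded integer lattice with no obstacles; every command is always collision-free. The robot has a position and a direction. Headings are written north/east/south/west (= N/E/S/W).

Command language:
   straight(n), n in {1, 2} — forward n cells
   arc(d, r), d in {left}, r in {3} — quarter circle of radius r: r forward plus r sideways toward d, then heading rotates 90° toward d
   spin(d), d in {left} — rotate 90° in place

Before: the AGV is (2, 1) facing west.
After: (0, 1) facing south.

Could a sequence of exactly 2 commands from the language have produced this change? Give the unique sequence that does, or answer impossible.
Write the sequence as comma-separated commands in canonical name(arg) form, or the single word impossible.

straight(2), spin(left)

key: cell and facing (now S) both changed — the 2 commands mix motion and turning
t0: (2, 1) facing west
[1] after straight(2): (0, 1) facing west
[2] after spin(left): (0, 1) facing south
uniquely the one of 16 2-step routes that fits.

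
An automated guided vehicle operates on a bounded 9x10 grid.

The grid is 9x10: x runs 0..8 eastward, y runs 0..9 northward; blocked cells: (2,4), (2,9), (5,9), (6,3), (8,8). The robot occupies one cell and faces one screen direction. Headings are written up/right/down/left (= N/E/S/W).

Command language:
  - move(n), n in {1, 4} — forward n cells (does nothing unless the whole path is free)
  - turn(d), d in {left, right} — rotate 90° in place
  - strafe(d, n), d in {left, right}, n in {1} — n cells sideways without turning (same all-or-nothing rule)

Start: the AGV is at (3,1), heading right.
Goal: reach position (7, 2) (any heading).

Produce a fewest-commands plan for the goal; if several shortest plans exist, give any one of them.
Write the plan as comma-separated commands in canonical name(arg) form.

begin: at (3,1), heading right
1. move(4) → at (7,1), heading right
2. strafe(left, 1) → at (7,2), heading right
no 1-step plan works, so 2 is optimal.

move(4), strafe(left, 1)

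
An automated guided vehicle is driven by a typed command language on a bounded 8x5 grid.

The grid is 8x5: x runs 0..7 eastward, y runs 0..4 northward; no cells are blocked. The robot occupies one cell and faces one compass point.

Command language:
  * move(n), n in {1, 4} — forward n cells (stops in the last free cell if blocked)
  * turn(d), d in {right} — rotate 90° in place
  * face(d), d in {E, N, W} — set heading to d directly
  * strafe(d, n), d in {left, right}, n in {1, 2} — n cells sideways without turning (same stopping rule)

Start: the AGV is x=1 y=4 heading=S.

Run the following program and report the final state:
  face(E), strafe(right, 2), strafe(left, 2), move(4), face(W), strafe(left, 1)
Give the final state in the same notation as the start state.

x=5 y=3 heading=W

t0: x=1 y=4 heading=S
t=1 face(E) ⇒ x=1 y=4 heading=E
t=2 strafe(right, 2) ⇒ x=1 y=2 heading=E
t=3 strafe(left, 2) ⇒ x=1 y=4 heading=E
t=4 move(4) ⇒ x=5 y=4 heading=E
t=5 face(W) ⇒ x=5 y=4 heading=W
t=6 strafe(left, 1) ⇒ x=5 y=3 heading=W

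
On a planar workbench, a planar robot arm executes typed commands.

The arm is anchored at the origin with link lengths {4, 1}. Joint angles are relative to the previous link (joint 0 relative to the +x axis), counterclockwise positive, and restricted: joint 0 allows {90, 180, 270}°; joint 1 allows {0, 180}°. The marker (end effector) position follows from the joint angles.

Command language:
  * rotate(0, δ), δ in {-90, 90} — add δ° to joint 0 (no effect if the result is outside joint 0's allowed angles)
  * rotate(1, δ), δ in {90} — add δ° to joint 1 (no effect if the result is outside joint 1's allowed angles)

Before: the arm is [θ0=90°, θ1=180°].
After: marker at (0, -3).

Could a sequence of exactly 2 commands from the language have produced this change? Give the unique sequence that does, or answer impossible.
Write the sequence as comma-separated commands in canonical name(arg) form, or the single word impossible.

initial: [θ0=90°, θ1=180°]
1. rotate(0, 90) → [θ0=180°, θ1=180°]
2. rotate(0, 90) → [θ0=270°, θ1=180°]
no rival 2-sequence matches.

rotate(0, 90), rotate(0, 90)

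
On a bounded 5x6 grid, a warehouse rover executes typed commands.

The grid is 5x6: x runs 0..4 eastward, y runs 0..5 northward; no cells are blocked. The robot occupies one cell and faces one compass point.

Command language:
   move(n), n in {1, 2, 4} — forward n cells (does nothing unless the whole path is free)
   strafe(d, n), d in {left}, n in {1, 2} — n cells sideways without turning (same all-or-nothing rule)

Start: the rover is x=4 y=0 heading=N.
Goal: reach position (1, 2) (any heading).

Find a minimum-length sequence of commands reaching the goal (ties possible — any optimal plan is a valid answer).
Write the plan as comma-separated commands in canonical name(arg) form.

strafe(left, 1), move(2), strafe(left, 2)

from: x=4 y=0 heading=N
1. strafe(left, 1) → x=3 y=0 heading=N
2. move(2) → x=3 y=2 heading=N
3. strafe(left, 2) → x=1 y=2 heading=N
nothing shorter than 3 reaches the goal.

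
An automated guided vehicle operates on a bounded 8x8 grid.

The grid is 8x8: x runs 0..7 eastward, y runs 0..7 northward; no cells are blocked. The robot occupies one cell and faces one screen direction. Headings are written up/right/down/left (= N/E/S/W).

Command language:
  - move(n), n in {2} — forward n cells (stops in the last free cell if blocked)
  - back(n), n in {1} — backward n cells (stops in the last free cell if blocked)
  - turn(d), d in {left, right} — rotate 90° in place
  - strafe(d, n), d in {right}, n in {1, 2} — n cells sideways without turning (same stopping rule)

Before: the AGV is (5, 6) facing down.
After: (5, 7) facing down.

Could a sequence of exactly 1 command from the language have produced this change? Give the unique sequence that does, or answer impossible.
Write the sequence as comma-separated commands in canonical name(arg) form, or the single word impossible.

key: still facing S — the one step turns nothing
from: (5, 6) facing down
step 1 (back(1)): (5, 7) facing down
uniquely the one of 6 1-step routes that fits.

back(1)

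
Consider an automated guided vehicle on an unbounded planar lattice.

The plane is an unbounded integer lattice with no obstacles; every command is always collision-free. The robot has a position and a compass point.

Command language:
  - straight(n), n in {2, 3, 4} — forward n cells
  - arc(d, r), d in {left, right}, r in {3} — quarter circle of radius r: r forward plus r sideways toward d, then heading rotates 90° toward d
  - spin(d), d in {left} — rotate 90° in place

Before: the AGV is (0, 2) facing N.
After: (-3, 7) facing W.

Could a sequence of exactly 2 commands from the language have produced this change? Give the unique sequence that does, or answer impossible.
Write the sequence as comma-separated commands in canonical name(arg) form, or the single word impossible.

straight(2), arc(left, 3)

key: running arc(left, 3) before straight(2) would end elsewhere — order is forced
t0: (0, 2) facing N
[1] after straight(2): (0, 4) facing N
[2] after arc(left, 3): (-3, 7) facing W
no rival 2-sequence matches.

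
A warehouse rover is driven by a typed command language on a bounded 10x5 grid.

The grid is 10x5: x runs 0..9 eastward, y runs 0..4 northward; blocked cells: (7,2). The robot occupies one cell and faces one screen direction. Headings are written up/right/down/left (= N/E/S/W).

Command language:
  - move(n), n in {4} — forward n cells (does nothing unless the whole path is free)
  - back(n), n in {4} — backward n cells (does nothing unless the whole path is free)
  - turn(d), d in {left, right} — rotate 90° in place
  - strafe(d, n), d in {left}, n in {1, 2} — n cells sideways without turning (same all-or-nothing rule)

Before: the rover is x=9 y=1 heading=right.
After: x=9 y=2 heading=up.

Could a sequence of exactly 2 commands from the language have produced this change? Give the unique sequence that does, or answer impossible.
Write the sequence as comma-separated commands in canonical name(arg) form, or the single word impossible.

key: order matters: swapping strafe(left, 1) and turn(left) lands elsewhere
from: x=9 y=1 heading=right
[1] after strafe(left, 1): x=9 y=2 heading=right
[2] after turn(left): x=9 y=2 heading=up
no other 2-command option fits: unique.

strafe(left, 1), turn(left)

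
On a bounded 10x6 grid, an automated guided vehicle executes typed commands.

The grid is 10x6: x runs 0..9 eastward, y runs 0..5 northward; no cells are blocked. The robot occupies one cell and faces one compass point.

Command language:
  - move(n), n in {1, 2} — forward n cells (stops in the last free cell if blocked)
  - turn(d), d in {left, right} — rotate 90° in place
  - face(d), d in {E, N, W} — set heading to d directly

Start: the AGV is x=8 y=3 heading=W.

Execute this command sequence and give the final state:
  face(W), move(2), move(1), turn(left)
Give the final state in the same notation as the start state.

x=5 y=3 heading=S

initial: x=8 y=3 heading=W
step 1 (face(W)): x=8 y=3 heading=W
step 2 (move(2)): x=6 y=3 heading=W
step 3 (move(1)): x=5 y=3 heading=W
step 4 (turn(left)): x=5 y=3 heading=S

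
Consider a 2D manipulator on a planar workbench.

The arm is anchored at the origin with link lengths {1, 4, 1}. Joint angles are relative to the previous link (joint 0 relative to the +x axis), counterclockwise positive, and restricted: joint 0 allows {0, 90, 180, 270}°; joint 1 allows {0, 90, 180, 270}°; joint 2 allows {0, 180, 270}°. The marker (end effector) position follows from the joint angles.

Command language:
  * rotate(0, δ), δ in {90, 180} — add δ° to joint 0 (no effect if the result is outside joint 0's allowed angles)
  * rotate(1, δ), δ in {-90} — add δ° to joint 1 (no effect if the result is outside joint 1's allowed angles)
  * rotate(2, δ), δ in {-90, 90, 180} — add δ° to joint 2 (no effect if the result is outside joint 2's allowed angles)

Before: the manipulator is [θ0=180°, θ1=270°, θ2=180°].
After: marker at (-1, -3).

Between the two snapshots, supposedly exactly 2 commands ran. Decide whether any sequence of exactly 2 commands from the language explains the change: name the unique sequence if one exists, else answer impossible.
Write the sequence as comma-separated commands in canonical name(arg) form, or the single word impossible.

initial: [θ0=180°, θ1=270°, θ2=180°]
t=1 rotate(1, -90) ⇒ [θ0=180°, θ1=180°, θ2=180°]
t=2 rotate(1, -90) ⇒ [θ0=180°, θ1=90°, θ2=180°]
all 36 alternatives checked — unique.

rotate(1, -90), rotate(1, -90)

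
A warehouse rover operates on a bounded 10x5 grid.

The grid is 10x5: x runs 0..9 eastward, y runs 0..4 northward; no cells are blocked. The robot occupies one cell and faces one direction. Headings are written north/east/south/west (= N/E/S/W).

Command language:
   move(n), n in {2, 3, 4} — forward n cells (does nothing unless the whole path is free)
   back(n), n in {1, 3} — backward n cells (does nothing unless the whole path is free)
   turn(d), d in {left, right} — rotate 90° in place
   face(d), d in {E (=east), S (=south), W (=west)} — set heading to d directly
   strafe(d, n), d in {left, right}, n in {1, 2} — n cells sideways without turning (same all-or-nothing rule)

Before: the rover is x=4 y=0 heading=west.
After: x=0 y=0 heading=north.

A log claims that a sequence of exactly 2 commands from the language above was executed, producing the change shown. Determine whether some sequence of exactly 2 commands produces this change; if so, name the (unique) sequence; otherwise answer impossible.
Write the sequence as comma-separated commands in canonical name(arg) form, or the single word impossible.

key: order matters: swapping move(4) and turn(right) lands elsewhere
begin: x=4 y=0 heading=west
1. move(4) → x=0 y=0 heading=west
2. turn(right) → x=0 y=0 heading=north
no other 2-command option fits: unique.

move(4), turn(right)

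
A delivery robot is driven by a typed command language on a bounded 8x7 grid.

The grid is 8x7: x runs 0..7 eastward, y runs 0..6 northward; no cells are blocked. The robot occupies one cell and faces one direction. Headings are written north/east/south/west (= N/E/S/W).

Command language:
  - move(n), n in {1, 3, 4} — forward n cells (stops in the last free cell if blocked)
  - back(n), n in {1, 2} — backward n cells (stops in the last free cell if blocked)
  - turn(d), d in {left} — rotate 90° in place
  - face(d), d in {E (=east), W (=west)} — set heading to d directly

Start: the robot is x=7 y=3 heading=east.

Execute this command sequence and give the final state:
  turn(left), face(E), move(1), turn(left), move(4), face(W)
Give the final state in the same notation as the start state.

from: x=7 y=3 heading=east
step 1 (turn(left)): x=7 y=3 heading=north
step 2 (face(E)): x=7 y=3 heading=east
step 3 (move(1)): x=7 y=3 heading=east
step 4 (turn(left)): x=7 y=3 heading=north
step 5 (move(4)): x=7 y=6 heading=north
step 6 (face(W)): x=7 y=6 heading=west

x=7 y=6 heading=west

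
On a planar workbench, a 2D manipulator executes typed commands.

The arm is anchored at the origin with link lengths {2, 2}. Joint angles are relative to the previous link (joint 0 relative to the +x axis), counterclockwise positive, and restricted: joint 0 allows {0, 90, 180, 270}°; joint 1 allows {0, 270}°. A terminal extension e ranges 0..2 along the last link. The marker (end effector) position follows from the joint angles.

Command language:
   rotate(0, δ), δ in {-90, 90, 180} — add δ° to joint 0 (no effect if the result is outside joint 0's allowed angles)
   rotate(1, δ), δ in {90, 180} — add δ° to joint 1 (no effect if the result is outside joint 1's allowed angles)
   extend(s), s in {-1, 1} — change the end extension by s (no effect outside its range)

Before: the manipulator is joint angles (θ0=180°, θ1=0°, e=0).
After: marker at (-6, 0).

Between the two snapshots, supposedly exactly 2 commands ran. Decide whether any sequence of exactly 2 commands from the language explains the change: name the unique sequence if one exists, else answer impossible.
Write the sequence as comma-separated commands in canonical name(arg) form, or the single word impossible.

from: joint angles (θ0=180°, θ1=0°, e=0)
1. extend(1) → joint angles (θ0=180°, θ1=0°, e=1)
2. extend(1) → joint angles (θ0=180°, θ1=0°, e=2)
no other 2-command option fits: unique.

extend(1), extend(1)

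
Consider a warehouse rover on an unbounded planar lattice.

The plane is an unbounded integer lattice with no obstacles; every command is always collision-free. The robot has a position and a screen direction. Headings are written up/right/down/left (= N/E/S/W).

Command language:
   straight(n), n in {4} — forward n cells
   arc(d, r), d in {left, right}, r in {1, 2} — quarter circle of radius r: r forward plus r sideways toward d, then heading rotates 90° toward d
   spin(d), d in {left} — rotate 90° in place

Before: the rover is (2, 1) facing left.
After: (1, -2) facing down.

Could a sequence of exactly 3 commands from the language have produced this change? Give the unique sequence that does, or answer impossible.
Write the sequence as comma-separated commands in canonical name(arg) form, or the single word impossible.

arc(left, 2), spin(left), arc(right, 1)

key: cell and facing (now S) both changed — the 3 commands mix motion and turning
initial: (2, 1) facing left
t=1 arc(left, 2) ⇒ (0, -1) facing down
t=2 spin(left) ⇒ (0, -1) facing right
t=3 arc(right, 1) ⇒ (1, -2) facing down
all 216 alternatives checked — unique.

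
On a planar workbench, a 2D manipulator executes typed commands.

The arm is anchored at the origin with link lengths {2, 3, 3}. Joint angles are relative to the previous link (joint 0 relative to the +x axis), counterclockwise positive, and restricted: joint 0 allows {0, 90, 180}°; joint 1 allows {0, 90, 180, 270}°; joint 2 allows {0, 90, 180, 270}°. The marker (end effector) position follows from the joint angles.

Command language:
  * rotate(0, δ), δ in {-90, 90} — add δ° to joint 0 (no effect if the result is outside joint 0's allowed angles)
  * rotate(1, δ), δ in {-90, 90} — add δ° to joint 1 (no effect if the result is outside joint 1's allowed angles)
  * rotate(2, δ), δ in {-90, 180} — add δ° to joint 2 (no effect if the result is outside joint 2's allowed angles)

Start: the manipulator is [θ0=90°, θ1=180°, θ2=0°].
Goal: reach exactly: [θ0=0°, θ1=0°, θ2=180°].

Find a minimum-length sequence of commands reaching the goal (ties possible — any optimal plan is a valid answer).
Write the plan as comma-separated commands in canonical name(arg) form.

rotate(1, -90), rotate(1, -90), rotate(2, 180), rotate(0, -90)

initial: [θ0=90°, θ1=180°, θ2=0°]
t=1 rotate(1, -90) ⇒ [θ0=90°, θ1=90°, θ2=0°]
t=2 rotate(1, -90) ⇒ [θ0=90°, θ1=0°, θ2=0°]
t=3 rotate(2, 180) ⇒ [θ0=90°, θ1=0°, θ2=180°]
t=4 rotate(0, -90) ⇒ [θ0=0°, θ1=0°, θ2=180°]
shorter routes all fall short; 4 is best.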